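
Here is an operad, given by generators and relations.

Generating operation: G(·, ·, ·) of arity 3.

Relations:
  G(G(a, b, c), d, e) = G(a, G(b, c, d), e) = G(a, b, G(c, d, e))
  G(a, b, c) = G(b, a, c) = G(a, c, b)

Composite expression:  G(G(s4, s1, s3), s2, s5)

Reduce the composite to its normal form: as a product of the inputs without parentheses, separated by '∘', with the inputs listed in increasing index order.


s1 ∘ s2 ∘ s3 ∘ s4 ∘ s5


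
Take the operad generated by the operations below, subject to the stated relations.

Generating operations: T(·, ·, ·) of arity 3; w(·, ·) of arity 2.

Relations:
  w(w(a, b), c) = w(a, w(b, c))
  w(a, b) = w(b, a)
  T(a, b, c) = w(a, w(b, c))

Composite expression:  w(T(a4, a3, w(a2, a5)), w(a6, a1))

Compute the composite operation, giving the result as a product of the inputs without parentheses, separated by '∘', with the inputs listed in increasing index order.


a1 ∘ a2 ∘ a3 ∘ a4 ∘ a5 ∘ a6

With w associative and commutative, the a-input set is all that matters.
w(a2, a5) reduces to a2 ∘ a5
T(a4, a3, w(a2, a5)) reduces to a4 ∘ a3 ∘ a2 ∘ a5
w(a6, a1) reduces to a6 ∘ a1
w(T(a4, a3, w(a2, a5)), w(a6, a1)) reduces to a4 ∘ a3 ∘ a2 ∘ a5 ∘ a6 ∘ a1
putting the inputs in ascending order: a1 ∘ a2 ∘ a3 ∘ a4 ∘ a5 ∘ a6


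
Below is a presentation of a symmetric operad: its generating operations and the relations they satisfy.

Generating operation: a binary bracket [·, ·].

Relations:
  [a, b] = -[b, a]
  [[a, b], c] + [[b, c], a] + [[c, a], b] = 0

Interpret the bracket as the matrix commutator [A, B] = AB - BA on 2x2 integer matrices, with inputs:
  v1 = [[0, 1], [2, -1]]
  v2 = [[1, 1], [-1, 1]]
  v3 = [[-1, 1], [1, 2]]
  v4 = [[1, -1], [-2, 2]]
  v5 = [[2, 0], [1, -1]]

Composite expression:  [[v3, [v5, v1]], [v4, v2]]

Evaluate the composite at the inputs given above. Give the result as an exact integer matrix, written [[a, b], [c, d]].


[[-10, 58], [-118, 10]]

[v5, v1] = [[-1, 3], [-5, 1]]
[v3, [v5, v1]] = [[-8, -7], [-17, 8]]
[v4, v2] = [[3, -1], [-1, -3]]
[[v3, [v5, v1]], [v4, v2]] = [[-10, 58], [-118, 10]]


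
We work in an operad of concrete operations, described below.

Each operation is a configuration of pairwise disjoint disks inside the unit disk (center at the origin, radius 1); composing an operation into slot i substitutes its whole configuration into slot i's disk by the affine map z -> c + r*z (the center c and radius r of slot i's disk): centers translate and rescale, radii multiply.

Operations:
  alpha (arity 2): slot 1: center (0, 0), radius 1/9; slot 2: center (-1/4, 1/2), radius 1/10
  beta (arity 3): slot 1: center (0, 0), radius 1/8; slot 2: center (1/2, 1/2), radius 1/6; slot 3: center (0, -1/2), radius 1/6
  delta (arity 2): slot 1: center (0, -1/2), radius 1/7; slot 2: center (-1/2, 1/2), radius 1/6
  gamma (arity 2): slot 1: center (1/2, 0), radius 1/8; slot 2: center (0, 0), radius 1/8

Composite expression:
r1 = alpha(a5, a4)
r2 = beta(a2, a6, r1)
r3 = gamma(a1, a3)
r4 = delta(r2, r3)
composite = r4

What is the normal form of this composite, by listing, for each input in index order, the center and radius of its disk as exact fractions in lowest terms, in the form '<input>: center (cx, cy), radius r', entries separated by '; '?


a1: center (-5/12, 1/2), radius 1/48; a2: center (0, -1/2), radius 1/56; a3: center (-1/2, 1/2), radius 1/48; a4: center (-1/168, -47/84), radius 1/420; a5: center (0, -4/7), radius 1/378; a6: center (1/14, -3/7), radius 1/42

Nesting under delta composes maps z -> c + r*z down each a-path.
a2: after 2 affine steps, its disk has center (0, -1/2), radius 1/56
a6: after 2 affine steps, its disk has center (1/14, -3/7), radius 1/42
a5: after 3 affine steps, its disk has center (0, -4/7), radius 1/378
a4: after 3 affine steps, its disk has center (-1/168, -47/84), radius 1/420
a1: after 2 affine steps, its disk has center (-5/12, 1/2), radius 1/48
a3: after 2 affine steps, its disk has center (-1/2, 1/2), radius 1/48


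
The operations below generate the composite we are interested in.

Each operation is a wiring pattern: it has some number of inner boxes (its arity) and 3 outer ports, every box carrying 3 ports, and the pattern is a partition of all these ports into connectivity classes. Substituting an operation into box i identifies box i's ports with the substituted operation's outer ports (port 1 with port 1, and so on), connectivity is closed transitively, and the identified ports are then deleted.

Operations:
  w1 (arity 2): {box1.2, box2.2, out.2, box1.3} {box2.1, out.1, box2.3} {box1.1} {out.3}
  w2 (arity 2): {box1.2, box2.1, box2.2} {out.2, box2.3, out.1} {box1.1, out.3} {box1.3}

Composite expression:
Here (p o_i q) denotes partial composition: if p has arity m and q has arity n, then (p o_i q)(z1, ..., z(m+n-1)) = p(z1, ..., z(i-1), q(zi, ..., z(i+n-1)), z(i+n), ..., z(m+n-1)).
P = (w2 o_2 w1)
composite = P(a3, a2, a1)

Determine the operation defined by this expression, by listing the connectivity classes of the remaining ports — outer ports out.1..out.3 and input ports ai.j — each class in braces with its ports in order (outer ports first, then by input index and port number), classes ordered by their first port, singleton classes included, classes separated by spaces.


{out.1, out.2} {out.3, a3.1} {a1.1, a1.2, a1.3, a2.2, a2.3, a3.2} {a2.1} {a3.3}

Substituting into w2 glues patterns; closure does the rest.
composing w1 on (a2, a1), with out.j its own outer ports: {out.1, a1.1, a1.3} {out.2, a1.2, a2.2, a2.3} {out.3} {a2.1}
composing w2 on (a3, a2, a1), with out.j its own outer ports: {out.1, out.2} {out.3, a3.1} {a1.1, a1.2, a1.3, a2.2, a2.3, a3.2} {a2.1} {a3.3}


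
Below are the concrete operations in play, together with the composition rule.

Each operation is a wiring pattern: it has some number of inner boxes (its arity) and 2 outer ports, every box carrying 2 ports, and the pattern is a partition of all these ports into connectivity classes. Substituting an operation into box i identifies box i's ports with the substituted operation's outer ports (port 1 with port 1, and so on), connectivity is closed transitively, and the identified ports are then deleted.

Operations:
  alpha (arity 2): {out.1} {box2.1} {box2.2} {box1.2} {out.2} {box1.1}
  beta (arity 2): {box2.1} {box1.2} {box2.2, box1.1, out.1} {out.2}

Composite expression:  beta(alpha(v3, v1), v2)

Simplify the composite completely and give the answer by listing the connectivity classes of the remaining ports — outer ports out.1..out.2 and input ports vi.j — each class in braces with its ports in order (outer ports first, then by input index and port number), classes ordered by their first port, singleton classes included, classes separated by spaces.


Substituting into beta glues patterns; closure does the rest.
alpha over (v3, v1) gives {out.1} {out.2} {v1.1} {v1.2} {v3.1} {v3.2}, out.j being that stage's outer ports
beta over (v3, v1, v2) gives {out.1, v2.2} {out.2} {v1.1} {v1.2} {v2.1} {v3.1} {v3.2}, out.j being that stage's outer ports

{out.1, v2.2} {out.2} {v1.1} {v1.2} {v2.1} {v3.1} {v3.2}


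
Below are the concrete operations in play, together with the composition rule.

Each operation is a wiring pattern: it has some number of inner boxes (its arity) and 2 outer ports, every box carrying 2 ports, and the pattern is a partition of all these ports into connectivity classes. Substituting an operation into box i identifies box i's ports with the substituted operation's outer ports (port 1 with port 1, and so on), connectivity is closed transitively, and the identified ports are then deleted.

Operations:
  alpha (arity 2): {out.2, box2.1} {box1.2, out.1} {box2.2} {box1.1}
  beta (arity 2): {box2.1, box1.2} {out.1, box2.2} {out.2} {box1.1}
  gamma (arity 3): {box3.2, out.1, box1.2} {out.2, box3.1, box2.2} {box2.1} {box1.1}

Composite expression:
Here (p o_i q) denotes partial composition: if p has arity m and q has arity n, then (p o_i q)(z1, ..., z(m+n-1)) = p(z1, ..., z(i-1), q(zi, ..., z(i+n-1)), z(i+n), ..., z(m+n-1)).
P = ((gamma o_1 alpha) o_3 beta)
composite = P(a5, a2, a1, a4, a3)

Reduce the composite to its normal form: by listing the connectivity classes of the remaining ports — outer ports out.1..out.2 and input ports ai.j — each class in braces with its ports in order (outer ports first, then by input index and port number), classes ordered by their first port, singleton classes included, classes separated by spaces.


{out.1, a2.1, a3.2} {out.2, a3.1} {a1.1} {a1.2, a4.1} {a2.2} {a4.2} {a5.1} {a5.2}

Substituting into gamma glues patterns; closure does the rest.
alpha over (a5, a2) gives {out.1, a5.2} {out.2, a2.1} {a2.2} {a5.1}, out.j being that stage's outer ports
beta over (a1, a4) gives {out.1, a4.2} {out.2} {a1.1} {a1.2, a4.1}, out.j being that stage's outer ports
gamma over (a5, a2, a1, a4, a3) gives {out.1, a2.1, a3.2} {out.2, a3.1} {a1.1} {a1.2, a4.1} {a2.2} {a4.2} {a5.1} {a5.2}, out.j being that stage's outer ports


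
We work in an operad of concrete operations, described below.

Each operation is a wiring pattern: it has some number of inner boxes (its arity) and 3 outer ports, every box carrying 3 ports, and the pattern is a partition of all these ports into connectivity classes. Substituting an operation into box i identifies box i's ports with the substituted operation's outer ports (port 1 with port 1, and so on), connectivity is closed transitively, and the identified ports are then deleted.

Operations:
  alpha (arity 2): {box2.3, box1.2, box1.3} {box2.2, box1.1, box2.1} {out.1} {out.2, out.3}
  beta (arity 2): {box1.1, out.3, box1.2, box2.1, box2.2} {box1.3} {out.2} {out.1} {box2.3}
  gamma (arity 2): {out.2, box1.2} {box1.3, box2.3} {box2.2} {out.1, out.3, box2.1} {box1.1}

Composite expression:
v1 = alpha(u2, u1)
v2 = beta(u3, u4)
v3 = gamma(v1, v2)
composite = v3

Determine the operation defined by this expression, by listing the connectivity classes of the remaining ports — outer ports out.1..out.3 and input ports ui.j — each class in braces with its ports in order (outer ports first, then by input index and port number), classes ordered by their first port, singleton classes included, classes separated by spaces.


{out.1, out.3} {out.2, u3.1, u3.2, u4.1, u4.2} {u1.1, u1.2, u2.1} {u1.3, u2.2, u2.3} {u3.3} {u4.3}

Two ports join when wires chain via gamma-identified ports.
alpha over (u2, u1) gives {out.1} {out.2, out.3} {u1.1, u1.2, u2.1} {u1.3, u2.2, u2.3}, out.j being that stage's outer ports
beta over (u3, u4) gives {out.1} {out.2} {out.3, u3.1, u3.2, u4.1, u4.2} {u3.3} {u4.3}, out.j being that stage's outer ports
gamma over (u2, u1, u3, u4) gives {out.1, out.3} {out.2, u3.1, u3.2, u4.1, u4.2} {u1.1, u1.2, u2.1} {u1.3, u2.2, u2.3} {u3.3} {u4.3}, out.j being that stage's outer ports


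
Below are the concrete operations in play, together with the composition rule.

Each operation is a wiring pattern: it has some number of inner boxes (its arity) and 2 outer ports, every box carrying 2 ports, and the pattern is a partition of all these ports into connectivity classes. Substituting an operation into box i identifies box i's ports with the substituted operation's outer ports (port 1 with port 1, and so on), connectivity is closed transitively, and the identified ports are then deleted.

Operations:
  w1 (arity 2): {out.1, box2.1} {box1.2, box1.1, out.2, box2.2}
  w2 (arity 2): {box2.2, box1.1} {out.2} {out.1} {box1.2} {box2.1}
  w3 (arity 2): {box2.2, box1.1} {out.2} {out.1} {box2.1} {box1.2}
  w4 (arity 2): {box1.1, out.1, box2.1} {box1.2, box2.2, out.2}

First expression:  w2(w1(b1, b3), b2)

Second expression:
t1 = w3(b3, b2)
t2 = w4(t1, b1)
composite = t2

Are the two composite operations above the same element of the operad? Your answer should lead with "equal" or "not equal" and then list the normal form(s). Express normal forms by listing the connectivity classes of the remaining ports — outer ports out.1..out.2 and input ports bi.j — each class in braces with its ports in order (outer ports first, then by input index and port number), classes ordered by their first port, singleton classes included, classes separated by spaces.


not equal; the first gives {out.1} {out.2} {b1.1, b1.2, b3.2} {b2.1} {b2.2, b3.1} and the second {out.1, b1.1} {out.2, b1.2} {b2.1} {b2.2, b3.1} {b3.2}

The first expression reduces to {out.1} {out.2} {b1.1, b1.2, b3.2} {b2.1} {b2.2, b3.1}
The second expression reduces to {out.1, b1.1} {out.2, b1.2} {b2.1} {b2.2, b3.1} {b3.2}
No match — not equal.


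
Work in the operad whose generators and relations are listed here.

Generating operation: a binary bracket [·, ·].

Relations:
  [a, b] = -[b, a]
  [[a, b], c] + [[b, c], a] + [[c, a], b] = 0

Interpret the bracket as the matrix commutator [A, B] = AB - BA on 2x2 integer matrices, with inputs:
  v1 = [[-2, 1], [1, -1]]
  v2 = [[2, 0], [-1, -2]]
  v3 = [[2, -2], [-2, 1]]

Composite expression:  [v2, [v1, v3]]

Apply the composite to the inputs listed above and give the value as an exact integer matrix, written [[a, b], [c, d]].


[v1, v3] = [[0, 1], [-1, 0]]
[v2, [v1, v3]] = [[1, 4], [4, -1]]

[[1, 4], [4, -1]]


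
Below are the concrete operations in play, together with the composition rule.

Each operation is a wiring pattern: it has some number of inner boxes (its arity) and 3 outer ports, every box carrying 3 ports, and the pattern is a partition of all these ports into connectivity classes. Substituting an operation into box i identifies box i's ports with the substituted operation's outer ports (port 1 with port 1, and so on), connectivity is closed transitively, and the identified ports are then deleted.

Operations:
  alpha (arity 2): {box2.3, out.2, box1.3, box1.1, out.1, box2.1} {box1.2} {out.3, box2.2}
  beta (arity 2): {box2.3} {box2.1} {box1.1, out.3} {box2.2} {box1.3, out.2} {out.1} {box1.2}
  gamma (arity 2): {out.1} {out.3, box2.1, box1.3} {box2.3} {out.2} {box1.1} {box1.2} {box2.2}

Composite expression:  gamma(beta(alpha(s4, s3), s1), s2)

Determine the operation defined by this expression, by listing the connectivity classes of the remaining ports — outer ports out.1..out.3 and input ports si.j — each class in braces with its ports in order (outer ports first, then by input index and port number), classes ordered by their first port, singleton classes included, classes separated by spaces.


{out.1} {out.2} {out.3, s2.1, s3.1, s3.3, s4.1, s4.3} {s1.1} {s1.2} {s1.3} {s2.2} {s2.3} {s3.2} {s4.2}

Treat the ports identified at gamma as solder joints: merge, then drop.
through alpha, on inputs (s4, s3): {out.1, out.2, s3.1, s3.3, s4.1, s4.3} {out.3, s3.2} {s4.2} (out.j = stage outer ports)
through beta, on inputs (s4, s3, s1): {out.1} {out.2, s3.2} {out.3, s3.1, s3.3, s4.1, s4.3} {s1.1} {s1.2} {s1.3} {s4.2} (out.j = stage outer ports)
through gamma, on inputs (s4, s3, s1, s2): {out.1} {out.2} {out.3, s2.1, s3.1, s3.3, s4.1, s4.3} {s1.1} {s1.2} {s1.3} {s2.2} {s2.3} {s3.2} {s4.2} (out.j = stage outer ports)


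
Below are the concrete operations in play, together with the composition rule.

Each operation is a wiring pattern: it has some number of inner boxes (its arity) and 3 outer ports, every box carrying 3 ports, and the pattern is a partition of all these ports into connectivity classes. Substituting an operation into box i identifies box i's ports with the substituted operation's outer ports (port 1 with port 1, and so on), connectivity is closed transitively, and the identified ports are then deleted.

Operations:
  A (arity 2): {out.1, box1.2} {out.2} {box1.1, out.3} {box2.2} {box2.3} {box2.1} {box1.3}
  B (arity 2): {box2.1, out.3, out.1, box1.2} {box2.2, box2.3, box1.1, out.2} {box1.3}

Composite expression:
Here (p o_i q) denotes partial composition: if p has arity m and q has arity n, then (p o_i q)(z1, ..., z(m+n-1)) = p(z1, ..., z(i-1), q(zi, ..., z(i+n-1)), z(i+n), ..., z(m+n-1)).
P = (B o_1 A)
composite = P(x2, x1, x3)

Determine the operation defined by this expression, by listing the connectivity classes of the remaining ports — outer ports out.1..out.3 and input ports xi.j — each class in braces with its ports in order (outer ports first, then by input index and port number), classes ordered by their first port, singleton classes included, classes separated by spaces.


{out.1, out.3, x3.1} {out.2, x2.2, x3.2, x3.3} {x1.1} {x1.2} {x1.3} {x2.1} {x2.3}


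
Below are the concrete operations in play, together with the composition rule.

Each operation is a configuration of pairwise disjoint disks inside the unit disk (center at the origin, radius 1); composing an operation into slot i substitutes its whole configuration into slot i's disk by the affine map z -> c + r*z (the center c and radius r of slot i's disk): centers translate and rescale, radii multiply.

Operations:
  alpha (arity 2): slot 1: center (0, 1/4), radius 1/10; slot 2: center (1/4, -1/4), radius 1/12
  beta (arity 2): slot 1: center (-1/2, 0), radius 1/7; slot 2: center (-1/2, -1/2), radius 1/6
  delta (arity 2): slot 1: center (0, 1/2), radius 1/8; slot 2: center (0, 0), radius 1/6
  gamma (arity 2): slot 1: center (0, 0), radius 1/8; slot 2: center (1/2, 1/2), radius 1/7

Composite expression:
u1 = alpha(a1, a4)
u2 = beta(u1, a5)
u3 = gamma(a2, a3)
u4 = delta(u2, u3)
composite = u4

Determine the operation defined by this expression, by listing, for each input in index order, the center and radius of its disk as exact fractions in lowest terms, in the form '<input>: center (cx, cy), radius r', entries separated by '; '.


a1: center (-1/16, 113/224), radius 1/560; a2: center (0, 0), radius 1/48; a3: center (1/12, 1/12), radius 1/42; a4: center (-13/224, 111/224), radius 1/672; a5: center (-1/16, 7/16), radius 1/48

Affine substitution under delta: radii multiply and a-centers shift.
a1 passes through 3 substitutions, ending at center (-1/16, 113/224), radius 1/560
a4 passes through 3 substitutions, ending at center (-13/224, 111/224), radius 1/672
a5 passes through 2 substitutions, ending at center (-1/16, 7/16), radius 1/48
a2 passes through 2 substitutions, ending at center (0, 0), radius 1/48
a3 passes through 2 substitutions, ending at center (1/12, 1/12), radius 1/42


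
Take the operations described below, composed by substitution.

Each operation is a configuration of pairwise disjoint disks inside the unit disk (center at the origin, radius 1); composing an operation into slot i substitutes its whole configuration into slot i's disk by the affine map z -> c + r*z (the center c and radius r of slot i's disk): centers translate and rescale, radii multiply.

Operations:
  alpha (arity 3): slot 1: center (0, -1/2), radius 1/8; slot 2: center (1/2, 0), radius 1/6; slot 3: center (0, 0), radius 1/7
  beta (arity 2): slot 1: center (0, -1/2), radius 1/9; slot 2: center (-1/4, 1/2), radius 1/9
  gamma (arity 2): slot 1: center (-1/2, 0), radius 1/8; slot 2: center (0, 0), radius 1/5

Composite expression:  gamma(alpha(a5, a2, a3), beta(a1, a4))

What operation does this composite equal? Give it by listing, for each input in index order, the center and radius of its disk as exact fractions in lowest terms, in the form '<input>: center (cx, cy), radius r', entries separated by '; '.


Nesting under gamma composes maps z -> c + r*z down each a-path.
a5: after 2 affine steps, its disk has center (-1/2, -1/16), radius 1/64
a2: after 2 affine steps, its disk has center (-7/16, 0), radius 1/48
a3: after 2 affine steps, its disk has center (-1/2, 0), radius 1/56
a1: after 2 affine steps, its disk has center (0, -1/10), radius 1/45
a4: after 2 affine steps, its disk has center (-1/20, 1/10), radius 1/45

a1: center (0, -1/10), radius 1/45; a2: center (-7/16, 0), radius 1/48; a3: center (-1/2, 0), radius 1/56; a4: center (-1/20, 1/10), radius 1/45; a5: center (-1/2, -1/16), radius 1/64


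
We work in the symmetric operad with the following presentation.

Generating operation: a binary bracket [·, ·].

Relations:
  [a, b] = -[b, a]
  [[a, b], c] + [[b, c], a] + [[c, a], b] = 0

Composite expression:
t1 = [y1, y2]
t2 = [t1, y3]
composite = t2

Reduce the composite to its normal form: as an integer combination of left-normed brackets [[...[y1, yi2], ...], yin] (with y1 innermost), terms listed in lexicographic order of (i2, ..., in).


[[y1, y2], y3]

A multilinear Lie element is pinned by y1-initial words (y1 innermost).
Composite bracket: [[y1, y2], y3]
Expanding via [a, b] = ab - ba: 4 signed words (2^2 = 4).
Collect the words opening with y1:
  sign of y1y2y3 is +1, so it contributes +[[y1, y2], y3]


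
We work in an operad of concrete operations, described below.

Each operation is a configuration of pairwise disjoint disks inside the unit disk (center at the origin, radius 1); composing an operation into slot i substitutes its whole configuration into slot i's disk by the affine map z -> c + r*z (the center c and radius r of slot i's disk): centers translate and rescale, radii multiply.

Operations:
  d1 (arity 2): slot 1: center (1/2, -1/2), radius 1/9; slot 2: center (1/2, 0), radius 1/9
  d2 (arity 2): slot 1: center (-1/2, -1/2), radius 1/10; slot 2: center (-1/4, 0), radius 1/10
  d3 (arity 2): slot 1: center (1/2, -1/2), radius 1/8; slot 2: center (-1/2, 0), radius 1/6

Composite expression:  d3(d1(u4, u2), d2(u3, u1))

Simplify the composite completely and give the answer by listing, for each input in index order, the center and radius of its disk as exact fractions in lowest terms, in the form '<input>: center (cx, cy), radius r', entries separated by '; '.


Nesting under d3 composes maps z -> c + r*z down each u-path.
u4: after 2 affine steps, its disk has center (9/16, -9/16), radius 1/72
u2: after 2 affine steps, its disk has center (9/16, -1/2), radius 1/72
u3: after 2 affine steps, its disk has center (-7/12, -1/12), radius 1/60
u1: after 2 affine steps, its disk has center (-13/24, 0), radius 1/60

u1: center (-13/24, 0), radius 1/60; u2: center (9/16, -1/2), radius 1/72; u3: center (-7/12, -1/12), radius 1/60; u4: center (9/16, -9/16), radius 1/72


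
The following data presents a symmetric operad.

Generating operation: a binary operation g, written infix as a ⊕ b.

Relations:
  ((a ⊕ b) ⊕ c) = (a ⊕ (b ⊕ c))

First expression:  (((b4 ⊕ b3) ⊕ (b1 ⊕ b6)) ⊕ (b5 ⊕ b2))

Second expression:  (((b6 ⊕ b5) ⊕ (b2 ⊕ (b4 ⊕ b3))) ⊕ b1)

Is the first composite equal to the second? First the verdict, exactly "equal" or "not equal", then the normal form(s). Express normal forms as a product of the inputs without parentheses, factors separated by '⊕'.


In normal form, the first expression is b4 ⊕ b3 ⊕ b1 ⊕ b6 ⊕ b5 ⊕ b2
In normal form, the second expression is b6 ⊕ b5 ⊕ b2 ⊕ b4 ⊕ b3 ⊕ b1
The forms do not match — not equal.

not equal; the first gives b4 ⊕ b3 ⊕ b1 ⊕ b6 ⊕ b5 ⊕ b2 and the second b6 ⊕ b5 ⊕ b2 ⊕ b4 ⊕ b3 ⊕ b1


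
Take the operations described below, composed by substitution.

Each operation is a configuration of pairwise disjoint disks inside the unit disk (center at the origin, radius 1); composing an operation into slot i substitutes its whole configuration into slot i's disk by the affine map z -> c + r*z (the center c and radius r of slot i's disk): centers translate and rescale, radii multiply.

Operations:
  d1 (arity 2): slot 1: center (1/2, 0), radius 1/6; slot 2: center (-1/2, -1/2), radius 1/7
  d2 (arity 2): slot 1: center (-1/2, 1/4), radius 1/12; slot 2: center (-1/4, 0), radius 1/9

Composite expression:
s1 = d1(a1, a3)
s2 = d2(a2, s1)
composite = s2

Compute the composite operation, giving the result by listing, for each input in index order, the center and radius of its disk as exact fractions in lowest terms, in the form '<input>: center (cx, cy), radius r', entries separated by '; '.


Affine substitution under d2: radii multiply and a-centers shift.
a2: after 1 affine step, its disk has center (-1/2, 1/4), radius 1/12
a1: after 2 affine steps, its disk has center (-7/36, 0), radius 1/54
a3: after 2 affine steps, its disk has center (-11/36, -1/18), radius 1/63

a1: center (-7/36, 0), radius 1/54; a2: center (-1/2, 1/4), radius 1/12; a3: center (-11/36, -1/18), radius 1/63


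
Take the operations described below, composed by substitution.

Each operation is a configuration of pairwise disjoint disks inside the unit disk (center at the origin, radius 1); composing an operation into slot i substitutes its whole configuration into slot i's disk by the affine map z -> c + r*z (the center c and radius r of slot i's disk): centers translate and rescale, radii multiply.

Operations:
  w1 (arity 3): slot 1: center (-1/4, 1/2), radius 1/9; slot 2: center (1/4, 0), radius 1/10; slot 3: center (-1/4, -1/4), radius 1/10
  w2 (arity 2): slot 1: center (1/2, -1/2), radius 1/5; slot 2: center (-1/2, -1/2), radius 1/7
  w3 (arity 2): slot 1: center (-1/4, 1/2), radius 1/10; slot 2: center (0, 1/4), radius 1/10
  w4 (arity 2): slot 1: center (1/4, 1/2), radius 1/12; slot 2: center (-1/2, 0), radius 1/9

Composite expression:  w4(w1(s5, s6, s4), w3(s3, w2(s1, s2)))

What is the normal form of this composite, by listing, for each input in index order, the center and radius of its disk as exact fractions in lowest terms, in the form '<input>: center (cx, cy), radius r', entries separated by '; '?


Below w4, radii multiply path by path; the s-disk centers shift.
input s5: composing its 2 substitution steps yields center (11/48, 13/24), radius 1/108
input s6: composing its 2 substitution steps yields center (13/48, 1/2), radius 1/120
input s4: composing its 2 substitution steps yields center (11/48, 23/48), radius 1/120
input s3: composing its 2 substitution steps yields center (-19/36, 1/18), radius 1/90
input s1: composing its 3 substitution steps yields center (-89/180, 1/45), radius 1/450
input s2: composing its 3 substitution steps yields center (-91/180, 1/45), radius 1/630

s1: center (-89/180, 1/45), radius 1/450; s2: center (-91/180, 1/45), radius 1/630; s3: center (-19/36, 1/18), radius 1/90; s4: center (11/48, 23/48), radius 1/120; s5: center (11/48, 13/24), radius 1/108; s6: center (13/48, 1/2), radius 1/120


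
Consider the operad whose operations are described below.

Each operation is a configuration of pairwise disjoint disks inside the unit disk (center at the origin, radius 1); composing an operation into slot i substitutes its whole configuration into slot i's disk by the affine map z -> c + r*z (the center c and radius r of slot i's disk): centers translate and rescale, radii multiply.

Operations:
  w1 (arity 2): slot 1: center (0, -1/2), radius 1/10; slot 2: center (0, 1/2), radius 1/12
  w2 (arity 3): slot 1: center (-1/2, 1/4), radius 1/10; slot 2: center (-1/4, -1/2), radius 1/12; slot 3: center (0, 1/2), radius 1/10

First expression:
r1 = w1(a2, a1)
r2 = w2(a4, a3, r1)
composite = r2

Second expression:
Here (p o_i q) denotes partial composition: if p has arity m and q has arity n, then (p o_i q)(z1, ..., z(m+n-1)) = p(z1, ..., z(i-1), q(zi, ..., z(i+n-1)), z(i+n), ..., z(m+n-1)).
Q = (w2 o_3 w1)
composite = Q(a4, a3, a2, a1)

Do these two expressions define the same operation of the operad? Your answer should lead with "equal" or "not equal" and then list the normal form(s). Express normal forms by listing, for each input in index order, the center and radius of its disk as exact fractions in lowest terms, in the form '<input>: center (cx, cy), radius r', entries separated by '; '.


Normal form of the first expression: a1: center (0, 11/20), radius 1/120; a2: center (0, 9/20), radius 1/100; a3: center (-1/4, -1/2), radius 1/12; a4: center (-1/2, 1/4), radius 1/10
Normal form of the second expression: a1: center (0, 11/20), radius 1/120; a2: center (0, 9/20), radius 1/100; a3: center (-1/4, -1/2), radius 1/12; a4: center (-1/2, 1/4), radius 1/10
Same normal form: equal.

equal: each reduces to a1: center (0, 11/20), radius 1/120; a2: center (0, 9/20), radius 1/100; a3: center (-1/4, -1/2), radius 1/12; a4: center (-1/2, 1/4), radius 1/10


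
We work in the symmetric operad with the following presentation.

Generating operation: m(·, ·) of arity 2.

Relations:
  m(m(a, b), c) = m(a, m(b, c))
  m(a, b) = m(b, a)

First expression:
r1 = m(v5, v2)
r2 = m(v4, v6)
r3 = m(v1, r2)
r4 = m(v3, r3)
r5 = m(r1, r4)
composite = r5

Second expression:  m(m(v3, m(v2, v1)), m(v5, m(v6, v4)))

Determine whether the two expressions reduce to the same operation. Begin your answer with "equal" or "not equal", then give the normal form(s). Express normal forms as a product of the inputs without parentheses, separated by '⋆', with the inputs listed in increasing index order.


Reducing the first expression gives v1 ⋆ v2 ⋆ v3 ⋆ v4 ⋆ v5 ⋆ v6
Reducing the second expression gives v1 ⋆ v2 ⋆ v3 ⋆ v4 ⋆ v5 ⋆ v6
The forms coincide; equal.

equal — both sides give v1 ⋆ v2 ⋆ v3 ⋆ v4 ⋆ v5 ⋆ v6


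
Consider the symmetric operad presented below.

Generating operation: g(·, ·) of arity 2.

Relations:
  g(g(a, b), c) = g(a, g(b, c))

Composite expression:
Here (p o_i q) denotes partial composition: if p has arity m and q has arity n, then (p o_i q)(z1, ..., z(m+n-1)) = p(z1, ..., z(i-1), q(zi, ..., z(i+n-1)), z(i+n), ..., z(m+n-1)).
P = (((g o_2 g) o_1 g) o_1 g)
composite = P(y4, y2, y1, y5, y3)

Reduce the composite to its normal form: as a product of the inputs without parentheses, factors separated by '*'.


y4 * y2 * y1 * y5 * y3

The g-tree's shape is irrelevant; the y-reading-order decides.
g(y4, y2) linearizes to y4 * y2
g(g(y4, y2), y1) linearizes to y4 * y2 * y1
g(y5, y3) linearizes to y5 * y3
g(g(g(y4, y2), y1), g(y5, y3)) linearizes to y4 * y2 * y1 * y5 * y3


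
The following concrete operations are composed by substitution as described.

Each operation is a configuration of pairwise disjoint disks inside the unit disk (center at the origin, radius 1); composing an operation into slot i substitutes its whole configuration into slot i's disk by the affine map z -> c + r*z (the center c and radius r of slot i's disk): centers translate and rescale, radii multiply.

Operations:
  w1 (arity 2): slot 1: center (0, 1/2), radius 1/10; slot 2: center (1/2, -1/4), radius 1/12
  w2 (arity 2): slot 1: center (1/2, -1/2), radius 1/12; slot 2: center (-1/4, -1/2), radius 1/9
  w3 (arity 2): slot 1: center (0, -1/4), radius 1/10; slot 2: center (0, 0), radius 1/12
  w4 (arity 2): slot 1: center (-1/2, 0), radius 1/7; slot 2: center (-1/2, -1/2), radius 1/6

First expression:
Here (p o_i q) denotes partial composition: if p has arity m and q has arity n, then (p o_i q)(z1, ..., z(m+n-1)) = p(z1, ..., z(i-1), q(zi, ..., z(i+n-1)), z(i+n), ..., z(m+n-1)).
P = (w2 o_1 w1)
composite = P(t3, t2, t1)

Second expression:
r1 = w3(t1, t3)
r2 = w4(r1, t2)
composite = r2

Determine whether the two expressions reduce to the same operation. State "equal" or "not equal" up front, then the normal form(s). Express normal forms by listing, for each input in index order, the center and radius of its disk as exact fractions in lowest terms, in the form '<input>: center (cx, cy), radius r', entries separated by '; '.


In normal form, the first expression is t1: center (-1/4, -1/2), radius 1/9; t2: center (13/24, -25/48), radius 1/144; t3: center (1/2, -11/24), radius 1/120
In normal form, the second expression is t1: center (-1/2, -1/28), radius 1/70; t2: center (-1/2, -1/2), radius 1/6; t3: center (-1/2, 0), radius 1/84
The normal forms differ: not equal.

not equal; the first gives t1: center (-1/4, -1/2), radius 1/9; t2: center (13/24, -25/48), radius 1/144; t3: center (1/2, -11/24), radius 1/120 and the second t1: center (-1/2, -1/28), radius 1/70; t2: center (-1/2, -1/2), radius 1/6; t3: center (-1/2, 0), radius 1/84


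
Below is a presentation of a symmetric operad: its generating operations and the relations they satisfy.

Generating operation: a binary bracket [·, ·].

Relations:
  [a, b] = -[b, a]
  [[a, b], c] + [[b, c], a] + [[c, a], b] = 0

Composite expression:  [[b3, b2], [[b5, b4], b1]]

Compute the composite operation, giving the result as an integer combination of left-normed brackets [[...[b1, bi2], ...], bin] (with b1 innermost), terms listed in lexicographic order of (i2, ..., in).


[[[[b1, b4], b5], b2], b3] - [[[[b1, b4], b5], b3], b2] - [[[[b1, b5], b4], b2], b3] + [[[[b1, b5], b4], b3], b2]

A multilinear Lie element is pinned by b1-initial words (b1 innermost).
Composite bracket: [[b3, b2], [[b5, b4], b1]]
Applying ab - ba throughout gives 16 signed words (2^4 = 16).
The b1-initial words carry the normal form:
  from b1b4b5b2b3, sign +1: term +[[[[b1, b4], b5], b2], b3]
  from b1b4b5b3b2, sign -1: term -[[[[b1, b4], b5], b3], b2]
  from b1b5b4b2b3, sign -1: term -[[[[b1, b5], b4], b2], b3]
  from b1b5b4b3b2, sign +1: term +[[[[b1, b5], b4], b3], b2]


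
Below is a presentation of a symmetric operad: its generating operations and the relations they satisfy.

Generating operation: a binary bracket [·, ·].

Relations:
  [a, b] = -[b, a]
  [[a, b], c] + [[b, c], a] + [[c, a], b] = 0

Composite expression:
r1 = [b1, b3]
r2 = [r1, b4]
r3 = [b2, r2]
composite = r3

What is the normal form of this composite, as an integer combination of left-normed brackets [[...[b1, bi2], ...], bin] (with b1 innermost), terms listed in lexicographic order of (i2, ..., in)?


-[[[b1, b3], b4], b2]

A multilinear Lie element is pinned by b1-initial words (b1 innermost).
Composite bracket: [b2, [[b1, b3], b4]]
Each bracket splits as ab - ba, giving 8 signed words (2^3 = 8).
The b1-initial words carry the normal form:
  from b1b3b4b2, sign -1: term -[[[b1, b3], b4], b2]


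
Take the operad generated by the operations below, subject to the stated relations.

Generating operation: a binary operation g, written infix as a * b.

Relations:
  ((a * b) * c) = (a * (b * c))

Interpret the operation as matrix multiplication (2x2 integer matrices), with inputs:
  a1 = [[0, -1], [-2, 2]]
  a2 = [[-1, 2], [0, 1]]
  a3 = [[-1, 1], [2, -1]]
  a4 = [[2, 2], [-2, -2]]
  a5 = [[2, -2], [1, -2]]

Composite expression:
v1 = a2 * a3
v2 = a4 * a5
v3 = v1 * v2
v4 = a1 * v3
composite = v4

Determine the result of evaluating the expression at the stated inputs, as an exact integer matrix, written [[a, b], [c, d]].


(a2 * a3) = [[5, -3], [2, -1]]
(a4 * a5) = [[6, -8], [-6, 8]]
((a2 * a3) * (a4 * a5)) = [[48, -64], [18, -24]]
(a1 * ((a2 * a3) * (a4 * a5))) = [[-18, 24], [-60, 80]]

[[-18, 24], [-60, 80]]


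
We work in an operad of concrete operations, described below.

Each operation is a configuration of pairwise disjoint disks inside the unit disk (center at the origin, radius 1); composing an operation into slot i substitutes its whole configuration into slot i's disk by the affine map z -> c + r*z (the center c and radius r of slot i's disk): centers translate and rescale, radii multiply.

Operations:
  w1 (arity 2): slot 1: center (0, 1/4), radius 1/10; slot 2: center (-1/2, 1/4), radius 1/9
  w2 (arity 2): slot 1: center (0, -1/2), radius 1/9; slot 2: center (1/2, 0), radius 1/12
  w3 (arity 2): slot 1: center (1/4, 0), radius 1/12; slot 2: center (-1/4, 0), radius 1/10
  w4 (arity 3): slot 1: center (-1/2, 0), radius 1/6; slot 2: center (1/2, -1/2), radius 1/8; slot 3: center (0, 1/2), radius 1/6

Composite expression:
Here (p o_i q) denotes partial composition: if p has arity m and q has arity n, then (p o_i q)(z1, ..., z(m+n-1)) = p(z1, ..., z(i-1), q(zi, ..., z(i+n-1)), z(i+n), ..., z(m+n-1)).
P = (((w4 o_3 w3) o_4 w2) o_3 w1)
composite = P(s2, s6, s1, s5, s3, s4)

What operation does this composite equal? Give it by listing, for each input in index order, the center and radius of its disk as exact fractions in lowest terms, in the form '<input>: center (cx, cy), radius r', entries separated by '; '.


Affine substitution under w4: radii multiply and s-centers shift.
input s2: applying the 1 nested substitution gives center (-1/2, 0), radius 1/6
input s6: applying the 1 nested substitution gives center (1/2, -1/2), radius 1/8
input s1: applying the 3 nested substitutions gives center (1/24, 145/288), radius 1/720
input s5: applying the 3 nested substitutions gives center (5/144, 145/288), radius 1/648
input s3: applying the 3 nested substitutions gives center (-1/24, 59/120), radius 1/540
input s4: applying the 3 nested substitutions gives center (-1/30, 1/2), radius 1/720

s1: center (1/24, 145/288), radius 1/720; s2: center (-1/2, 0), radius 1/6; s3: center (-1/24, 59/120), radius 1/540; s4: center (-1/30, 1/2), radius 1/720; s5: center (5/144, 145/288), radius 1/648; s6: center (1/2, -1/2), radius 1/8


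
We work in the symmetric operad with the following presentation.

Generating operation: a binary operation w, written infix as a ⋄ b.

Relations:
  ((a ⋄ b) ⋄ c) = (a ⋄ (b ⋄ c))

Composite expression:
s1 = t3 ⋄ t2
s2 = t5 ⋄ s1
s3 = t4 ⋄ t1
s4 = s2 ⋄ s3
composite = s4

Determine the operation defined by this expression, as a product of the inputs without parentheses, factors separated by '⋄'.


t5 ⋄ t3 ⋄ t2 ⋄ t4 ⋄ t1

Key point: w is associative — brackets drop, the t-order remains.
(t3 ⋄ t2) collapses to t3 ⋄ t2
(t5 ⋄ (t3 ⋄ t2)) collapses to t5 ⋄ t3 ⋄ t2
(t4 ⋄ t1) collapses to t4 ⋄ t1
((t5 ⋄ (t3 ⋄ t2)) ⋄ (t4 ⋄ t1)) collapses to t5 ⋄ t3 ⋄ t2 ⋄ t4 ⋄ t1


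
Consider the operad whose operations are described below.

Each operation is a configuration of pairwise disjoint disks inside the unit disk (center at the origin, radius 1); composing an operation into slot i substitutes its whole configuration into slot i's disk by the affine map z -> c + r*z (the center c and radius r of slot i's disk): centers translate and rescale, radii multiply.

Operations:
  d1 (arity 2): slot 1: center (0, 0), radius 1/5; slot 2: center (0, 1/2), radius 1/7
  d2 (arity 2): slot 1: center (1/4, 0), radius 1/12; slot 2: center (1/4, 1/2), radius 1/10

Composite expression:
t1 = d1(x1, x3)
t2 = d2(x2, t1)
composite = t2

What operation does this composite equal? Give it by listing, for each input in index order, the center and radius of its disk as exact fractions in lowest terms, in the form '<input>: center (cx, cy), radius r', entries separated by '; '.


Follow each x-input down from d2: c' goes to c + r*c', radius to r*r'.
x2 passes through 1 substitution, ending at center (1/4, 0), radius 1/12
x1 passes through 2 substitutions, ending at center (1/4, 1/2), radius 1/50
x3 passes through 2 substitutions, ending at center (1/4, 11/20), radius 1/70

x1: center (1/4, 1/2), radius 1/50; x2: center (1/4, 0), radius 1/12; x3: center (1/4, 11/20), radius 1/70


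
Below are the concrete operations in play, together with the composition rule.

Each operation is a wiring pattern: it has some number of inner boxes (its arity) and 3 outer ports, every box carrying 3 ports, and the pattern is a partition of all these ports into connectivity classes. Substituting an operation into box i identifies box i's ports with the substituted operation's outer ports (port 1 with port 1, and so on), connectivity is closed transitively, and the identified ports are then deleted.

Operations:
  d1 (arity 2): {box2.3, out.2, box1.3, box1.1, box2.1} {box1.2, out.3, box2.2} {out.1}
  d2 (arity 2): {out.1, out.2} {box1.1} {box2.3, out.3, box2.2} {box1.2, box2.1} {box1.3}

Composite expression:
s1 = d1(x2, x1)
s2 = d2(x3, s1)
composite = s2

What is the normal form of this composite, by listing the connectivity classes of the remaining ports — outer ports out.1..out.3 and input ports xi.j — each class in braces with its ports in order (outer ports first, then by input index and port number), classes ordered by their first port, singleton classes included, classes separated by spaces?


{out.1, out.2} {out.3, x1.1, x1.2, x1.3, x2.1, x2.2, x2.3} {x3.1} {x3.2} {x3.3}

Substituting into d2 glues patterns; closure does the rest.
through d1, on inputs (x2, x1): {out.1} {out.2, x1.1, x1.3, x2.1, x2.3} {out.3, x1.2, x2.2} (out.j = stage outer ports)
through d2, on inputs (x3, x2, x1): {out.1, out.2} {out.3, x1.1, x1.2, x1.3, x2.1, x2.2, x2.3} {x3.1} {x3.2} {x3.3} (out.j = stage outer ports)


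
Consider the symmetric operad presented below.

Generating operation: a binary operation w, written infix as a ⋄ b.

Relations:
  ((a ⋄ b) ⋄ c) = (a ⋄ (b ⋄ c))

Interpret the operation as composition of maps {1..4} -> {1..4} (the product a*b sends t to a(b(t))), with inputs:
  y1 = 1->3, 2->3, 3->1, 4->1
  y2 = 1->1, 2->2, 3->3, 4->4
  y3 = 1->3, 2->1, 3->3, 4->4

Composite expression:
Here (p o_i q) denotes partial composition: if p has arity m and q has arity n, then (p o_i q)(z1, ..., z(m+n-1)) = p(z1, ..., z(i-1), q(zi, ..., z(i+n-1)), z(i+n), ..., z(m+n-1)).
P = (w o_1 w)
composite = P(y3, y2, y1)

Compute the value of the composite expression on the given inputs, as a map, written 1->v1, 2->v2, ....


1->3, 2->3, 3->3, 4->3

(y3 ⋄ y2) = 1->3, 2->1, 3->3, 4->4
((y3 ⋄ y2) ⋄ y1) = 1->3, 2->3, 3->3, 4->3
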